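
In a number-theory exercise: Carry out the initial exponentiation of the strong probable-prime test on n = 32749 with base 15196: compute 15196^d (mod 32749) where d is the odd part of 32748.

1

n − 1 = 32748 = 2^2 · 8187, so s = 2 and d = 8187.
Repeated squaring mod 32749: 15196^1 ≡ 15196, 15196^2 ≡ 5217, 15196^4 ≡ 2670, 15196^8 ≡ 22367, 15196^16 ≡ 8965, 15196^32 ≡ 5179, 15196^64 ≡ 610, 15196^128 ≡ 11861, 15196^256 ≡ 26366, 15196^512 ≡ 2933, 15196^1024 ≡ 22251, 15196^2048 ≡ 7619, 15196^4096 ≡ 17933.
8187 = 4096 + 2048 + 1024 + 512 + 256 + 128 + 64 + 32 + 16 + 8 + 2 + 1, so 15196^8187 ≡ 17933·7619·22251·2933·26366·11861·610·5179·8965·22367·5217·15196 ≡ 1 (mod 32749).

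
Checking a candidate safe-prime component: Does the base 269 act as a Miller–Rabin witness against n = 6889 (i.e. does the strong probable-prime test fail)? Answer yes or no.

no

n − 1 = 6888 = 2^3 · 861, so s = 3 and d = 861.
Repeated squaring mod 6889: 269^1 ≡ 269, 269^2 ≡ 3471, 269^4 ≡ 5869, 269^8 ≡ 161, 269^16 ≡ 5254, 269^32 ≡ 293, 269^64 ≡ 3181, 269^128 ≡ 5709, 269^256 ≡ 822, 269^512 ≡ 562.
861 = 512 + 256 + 64 + 16 + 8 + 4 + 1, so 269^861 ≡ 562·822·3181·5254·161·5869·269 ≡ 6888 (mod 6889).
x_0 = 269^861 mod 6889 = 6888.
x_0 = 6888 ≡ −1, so 269 is not a witness.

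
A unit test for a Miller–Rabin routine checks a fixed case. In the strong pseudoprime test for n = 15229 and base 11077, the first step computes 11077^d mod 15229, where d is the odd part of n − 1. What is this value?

n − 1 = 15228 = 2^2 · 3807, so s = 2 and d = 3807.
11077^3807 mod 15229 = 4702.

4702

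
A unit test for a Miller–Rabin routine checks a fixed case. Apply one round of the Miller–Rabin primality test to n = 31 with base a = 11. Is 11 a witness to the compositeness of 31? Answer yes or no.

no

n − 1 = 30 = 2^1 · 15, so s = 1 and d = 15.
x_0 = 11^15 mod 31 = 30.
x_0 = 30 ≡ −1, so 11 is not a witness.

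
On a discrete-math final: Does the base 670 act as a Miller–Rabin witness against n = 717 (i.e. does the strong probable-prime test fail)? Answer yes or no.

yes

n − 1 = 716 = 2^2 · 179, so s = 2 and d = 179.
x_0 = 670^179 mod 717 = 586.
x_0 is neither 1 nor 716, so continue squaring.
x_1 = 586^2 mod 717 = 670.
Reached i = s−1 = 1 without hitting −1: 670 is a Miller–Rabin witness and 717 is composite.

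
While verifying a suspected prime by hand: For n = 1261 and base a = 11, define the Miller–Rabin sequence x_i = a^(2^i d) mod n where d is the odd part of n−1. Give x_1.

n − 1 = 1260 = 2^2 · 315, so s = 2 and d = 315.
Repeated squaring mod 1261: 11^1 ≡ 11, 11^2 ≡ 121, 11^4 ≡ 770, 11^8 ≡ 230, 11^16 ≡ 1199, 11^32 ≡ 61, 11^64 ≡ 1199, 11^128 ≡ 61, 11^256 ≡ 1199.
315 = 256 + 32 + 16 + 8 + 2 + 1, so 11^315 ≡ 1199·61·1199·230·121·11 ≡ 512 (mod 1261).
x_0 = 512.
x_1 = 512^2 mod 1261 = 1117.

1117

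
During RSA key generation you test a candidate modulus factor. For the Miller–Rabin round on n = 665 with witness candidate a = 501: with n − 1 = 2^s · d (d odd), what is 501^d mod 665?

n − 1 = 664 = 2^3 · 83, so s = 3 and d = 83.
Repeated squaring mod 665: 501^1 ≡ 501, 501^2 ≡ 296, 501^4 ≡ 501, 501^8 ≡ 296, 501^16 ≡ 501, 501^32 ≡ 296, 501^64 ≡ 501.
83 = 64 + 16 + 2 + 1, so 501^83 ≡ 501·501·296·501 ≡ 296 (mod 665).

296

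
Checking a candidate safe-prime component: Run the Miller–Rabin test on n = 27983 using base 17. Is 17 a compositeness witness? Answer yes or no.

no

n − 1 = 27982 = 2^1 · 13991, so s = 1 and d = 13991.
x_0 = 17^13991 mod 27983 = 1.
x_0 = 1, so 17 is not a witness.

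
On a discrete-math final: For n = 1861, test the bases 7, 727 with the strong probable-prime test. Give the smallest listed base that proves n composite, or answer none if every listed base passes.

none

n − 1 = 1860 = 2^2 · 465, so s = 2 and d = 465.
Base 7: x_0 = 7^465 mod 1861 = 61. x_0 is neither 1 nor 1860, so continue squaring. x_1 = 61^2 mod 1861 = 1860. x_1 ≡ −1, so 7 is not a witness.
Base 727: x_0 = 727^465 mod 1861 = 1. x_0 = 1, so 727 is not a witness.
No listed base is a witness for 1861.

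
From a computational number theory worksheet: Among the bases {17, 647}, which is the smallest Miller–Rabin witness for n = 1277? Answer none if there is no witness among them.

none

n − 1 = 1276 = 2^2 · 319, so s = 2 and d = 319.
Base 17: x_0 = 17^319 mod 1277 = 1. x_0 = 1, so 17 is not a witness.
Base 647: x_0 = 647^319 mod 1277 = 1164. x_0 is neither 1 nor 1276, so continue squaring. x_1 = 1164^2 mod 1277 = 1276. x_1 ≡ −1, so 647 is not a witness.
No listed base is a witness for 1277.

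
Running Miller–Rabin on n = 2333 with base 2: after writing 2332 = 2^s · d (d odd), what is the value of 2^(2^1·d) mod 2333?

n − 1 = 2332 = 2^2 · 583, so s = 2 and d = 583.
Repeated squaring mod 2333: 2^1 ≡ 2, 2^2 ≡ 4, 2^4 ≡ 16, 2^8 ≡ 256, 2^16 ≡ 212, 2^32 ≡ 617, 2^64 ≡ 410, 2^128 ≡ 124, 2^256 ≡ 1378, 2^512 ≡ 2155.
583 = 512 + 64 + 4 + 2 + 1, so 2^583 ≡ 2155·410·16·4·2 ≡ 2225 (mod 2333).
x_0 = 2225.
x_1 = 2225^2 mod 2333 = 2332.

2332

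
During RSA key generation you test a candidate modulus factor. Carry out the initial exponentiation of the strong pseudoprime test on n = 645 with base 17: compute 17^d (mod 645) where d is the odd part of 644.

92

n − 1 = 644 = 2^2 · 161, so s = 2 and d = 161.
17^161 mod 645 = 92.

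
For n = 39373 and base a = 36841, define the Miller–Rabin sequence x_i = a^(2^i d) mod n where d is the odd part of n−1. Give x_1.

n − 1 = 39372 = 2^2 · 9843, so s = 2 and d = 9843.
Repeated squaring mod 39373: 36841^1 ≡ 36841, 36841^2 ≡ 32598, 36841^4 ≡ 31080, 36841^8 ≡ 28591, 36841^16 ≡ 22428, 36841^32 ≡ 25109, 36841^64 ≡ 21405, 36841^128 ≡ 29797, 36841^256 ≡ 59, 36841^512 ≡ 3481, 36841^1024 ≡ 29850, 36841^2048 ≡ 11510, 36841^4096 ≡ 29328, 36841^8192 ≡ 28399.
9843 = 8192 + 1024 + 512 + 64 + 32 + 16 + 2 + 1, so 36841^9843 ≡ 28399·29850·3481·21405·25109·22428·32598·36841 ≡ 12130 (mod 39373).
x_0 = 12130.
x_1 = 12130^2 mod 39373 = 39372.

39372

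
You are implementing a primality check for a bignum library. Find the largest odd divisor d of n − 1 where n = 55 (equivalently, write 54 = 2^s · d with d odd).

27

Halving: 54 → 27; 27 is odd.
So 54 = 2^1 · 27.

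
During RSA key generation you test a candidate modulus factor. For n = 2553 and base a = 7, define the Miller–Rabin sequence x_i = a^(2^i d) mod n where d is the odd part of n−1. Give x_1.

2347

n − 1 = 2552 = 2^3 · 319, so s = 3 and d = 319.
By repeated squaring, 7^319 ≡ 1402 (mod 2553).
x_0 = 1402.
x_1 = 1402^2 mod 2553 = 2347.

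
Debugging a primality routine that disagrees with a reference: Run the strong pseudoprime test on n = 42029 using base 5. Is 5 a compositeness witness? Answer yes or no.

n − 1 = 42028 = 2^2 · 10507, so s = 2 and d = 10507.
x_0 = 5^10507 mod 42029 = 29752.
x_0 is neither 1 nor 42028, so continue squaring.
x_1 = 29752^2 mod 42029 = 8735.
Reached i = s−1 = 1 without hitting −1: 5 is a Miller–Rabin witness and 42029 is composite.

yes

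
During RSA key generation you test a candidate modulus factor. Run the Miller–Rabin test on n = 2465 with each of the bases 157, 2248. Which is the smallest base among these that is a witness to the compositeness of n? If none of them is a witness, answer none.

n − 1 = 2464 = 2^5 · 77, so s = 5 and d = 77.
Base 157: x_0 = 157^77 mod 2465 = 157. x_0 is neither 1 nor 2464, so continue squaring. x_1 = 157^2 mod 2465 = 2464. x_1 ≡ −1, so 157 is not a witness.
Base 2248: x_0 = 2248^77 mod 2465 = 1143. x_0 is neither 1 nor 2464, so continue squaring. x_1 = 1143^2 mod 2465 = 2464. x_1 ≡ −1, so 2248 is not a witness.
No listed base is a witness for 2465.

none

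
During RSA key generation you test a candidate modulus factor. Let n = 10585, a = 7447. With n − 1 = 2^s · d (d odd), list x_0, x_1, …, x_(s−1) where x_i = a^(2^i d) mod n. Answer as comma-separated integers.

n − 1 = 10584 = 2^3 · 1323, so s = 3 and d = 1323.
x_0 = 7447^1323 mod 10585 = 2118.
x_1 = 2118^2 mod 10585 = 8469.
x_2 = 8469^2 mod 10585 = 1.

2118, 8469, 1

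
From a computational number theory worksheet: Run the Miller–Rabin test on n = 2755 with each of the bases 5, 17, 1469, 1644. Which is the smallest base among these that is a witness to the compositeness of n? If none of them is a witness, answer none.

5

n − 1 = 2754 = 2^1 · 1377, so s = 1 and d = 1377.
Base 5: x_0 = 5^1377 mod 2755 = 2110. x_0 ∉ {1, 2754} and s = 1, so 5 is a Miller–Rabin witness and 2755 is composite.
Base 17: x_0 = 17^1377 mod 2755 = 742. x_0 ∉ {1, 2754} and s = 1, so 17 is a Miller–Rabin witness and 2755 is composite.
Base 1469: x_0 = 1469^1377 mod 2755 = 514. x_0 ∉ {1, 2754} and s = 1, so 1469 is a Miller–Rabin witness and 2755 is composite.
Base 1644: x_0 = 1644^1377 mod 2755 = 1329. x_0 ∉ {1, 2754} and s = 1, so 1644 is a Miller–Rabin witness and 2755 is composite.
The smallest witness among the given bases is 5.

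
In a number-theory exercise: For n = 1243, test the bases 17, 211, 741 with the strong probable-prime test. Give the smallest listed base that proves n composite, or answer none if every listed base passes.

17

n − 1 = 1242 = 2^1 · 621, so s = 1 and d = 621.
Base 17: x_0 = 17^621 mod 1243 = 666. x_0 ∉ {1, 1242} and s = 1, so 17 is a Miller–Rabin witness and 1243 is composite.
Base 211: x_0 = 211^621 mod 1243 = 211. x_0 ∉ {1, 1242} and s = 1, so 211 is a Miller–Rabin witness and 1243 is composite.
Base 741: x_0 = 741^621 mod 1243 = 257. x_0 ∉ {1, 1242} and s = 1, so 741 is a Miller–Rabin witness and 1243 is composite.
The smallest witness among the given bases is 17.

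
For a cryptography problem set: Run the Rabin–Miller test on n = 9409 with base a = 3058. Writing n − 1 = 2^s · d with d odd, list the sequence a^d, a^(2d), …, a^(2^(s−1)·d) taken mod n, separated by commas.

8290, 764, 338, 1336, 6595, 5627

n − 1 = 9408 = 2^6 · 147, so s = 6 and d = 147.
x_0 = 3058^147 mod 9409 = 8290.
x_1 = 8290^2 mod 9409 = 764.
x_2 = 764^2 mod 9409 = 338.
x_3 = 338^2 mod 9409 = 1336.
x_4 = 1336^2 mod 9409 = 6595.
x_5 = 6595^2 mod 9409 = 5627.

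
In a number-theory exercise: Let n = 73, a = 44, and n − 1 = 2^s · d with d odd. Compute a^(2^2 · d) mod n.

72

n − 1 = 72 = 2^3 · 9, so s = 3 and d = 9.
x_0 = 44^9 mod 73 = 22.
x_1 = 22^2 mod 73 = 46.
x_2 = 46^2 mod 73 = 72.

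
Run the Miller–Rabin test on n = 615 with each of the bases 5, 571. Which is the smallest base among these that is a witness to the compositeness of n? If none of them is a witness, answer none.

n − 1 = 614 = 2^1 · 307, so s = 1 and d = 307.
Base 5: x_0 = 5^307 mod 615 = 20. x_0 ∉ {1, 614} and s = 1, so 5 is a Miller–Rabin witness and 615 is composite.
Base 571: x_0 = 571^307 mod 615 = 301. x_0 ∉ {1, 614} and s = 1, so 571 is a Miller–Rabin witness and 615 is composite.
The smallest witness among the given bases is 5.

5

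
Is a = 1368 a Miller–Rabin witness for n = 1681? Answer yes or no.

n − 1 = 1680 = 2^4 · 105, so s = 4 and d = 105.
x_0 = 1368^105 mod 1681 = 847.
x_0 is neither 1 nor 1680, so continue squaring.
x_1 = 847^2 mod 1681 = 1303.
x_2 = 1303^2 mod 1681 = 1680.
x_2 ≡ −1, so 1368 is not a witness.

no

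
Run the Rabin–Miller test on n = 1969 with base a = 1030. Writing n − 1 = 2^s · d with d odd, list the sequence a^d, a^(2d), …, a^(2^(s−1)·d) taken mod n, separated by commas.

1113, 268, 940, 1488

n − 1 = 1968 = 2^4 · 123, so s = 4 and d = 123.
x_0 = 1030^123 mod 1969 = 1113.
x_1 = 1113^2 mod 1969 = 268.
x_2 = 268^2 mod 1969 = 940.
x_3 = 940^2 mod 1969 = 1488.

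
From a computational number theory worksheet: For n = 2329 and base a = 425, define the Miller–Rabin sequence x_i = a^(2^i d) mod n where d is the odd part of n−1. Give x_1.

n − 1 = 2328 = 2^3 · 291, so s = 3 and d = 291.
Repeated squaring mod 2329: 425^1 ≡ 425, 425^2 ≡ 1292, 425^4 ≡ 1700, 425^8 ≡ 2040, 425^16 ≡ 2006, 425^32 ≡ 1853, 425^64 ≡ 663, 425^128 ≡ 1717, 425^256 ≡ 1904.
291 = 256 + 32 + 2 + 1, so 425^291 ≡ 1904·1853·1292·425 ≡ 1037 (mod 2329).
x_0 = 1037.
x_1 = 1037^2 mod 2329 = 1700.

1700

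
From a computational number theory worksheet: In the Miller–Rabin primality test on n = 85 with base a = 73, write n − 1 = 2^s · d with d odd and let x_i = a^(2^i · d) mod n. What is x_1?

n − 1 = 84 = 2^2 · 21, so s = 2 and d = 21.
x_0 = 73^21 mod 85 = 48.
x_1 = 48^2 mod 85 = 9.

9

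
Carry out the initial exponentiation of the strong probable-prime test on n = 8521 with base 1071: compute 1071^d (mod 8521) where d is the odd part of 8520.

5915

n − 1 = 8520 = 2^3 · 1065, so s = 3 and d = 1065.
1071^1065 mod 8521 = 5915.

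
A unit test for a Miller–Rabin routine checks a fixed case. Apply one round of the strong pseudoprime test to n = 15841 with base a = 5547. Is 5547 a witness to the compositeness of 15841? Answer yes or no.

n − 1 = 15840 = 2^5 · 495, so s = 5 and d = 495.
Repeated squaring mod 15841: 5547^1 ≡ 5547, 5547^2 ≡ 5987, 5547^4 ≡ 11827, 5547^8 ≡ 1899, 5547^16 ≡ 10294, 5547^32 ≡ 5987, 5547^64 ≡ 11827, 5547^128 ≡ 1899, 5547^256 ≡ 10294.
495 = 256 + 128 + 64 + 32 + 8 + 4 + 2 + 1, so 5547^495 ≡ 10294·1899·11827·5987·1899·11827·5987·5547 ≡ 15840 (mod 15841).
x_0 = 5547^495 mod 15841 = 15840.
x_0 = 15840 ≡ −1, so 5547 is not a witness.

no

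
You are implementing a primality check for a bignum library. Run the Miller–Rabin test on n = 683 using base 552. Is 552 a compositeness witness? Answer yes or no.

n − 1 = 682 = 2^1 · 341, so s = 1 and d = 341.
x_0 = 552^341 mod 683 = 1.
x_0 = 1, so 552 is not a witness.

no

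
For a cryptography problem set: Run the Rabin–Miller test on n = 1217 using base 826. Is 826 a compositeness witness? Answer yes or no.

n − 1 = 1216 = 2^6 · 19, so s = 6 and d = 19.
By repeated squaring, 826^19 ≡ 742 (mod 1217).
x_0 = 826^19 mod 1217 = 742.
x_0 is neither 1 nor 1216, so continue squaring.
x_1 = 742^2 mod 1217 = 480.
x_2 = 480^2 mod 1217 = 387.
x_3 = 387^2 mod 1217 = 78.
x_4 = 78^2 mod 1217 = 1216.
x_4 ≡ −1, so 826 is not a witness.

no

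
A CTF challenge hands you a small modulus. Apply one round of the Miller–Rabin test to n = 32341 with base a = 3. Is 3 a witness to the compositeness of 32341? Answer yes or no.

no

n − 1 = 32340 = 2^2 · 8085, so s = 2 and d = 8085.
x_0 = 3^8085 mod 32341 = 1.
x_0 = 1, so 3 is not a witness.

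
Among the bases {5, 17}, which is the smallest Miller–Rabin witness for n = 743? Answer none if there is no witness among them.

n − 1 = 742 = 2^1 · 371, so s = 1 and d = 371.
Base 5: x_0 = 5^371 mod 743 = 742. x_0 = 742 ≡ −1, so 5 is not a witness.
Base 17: x_0 = 17^371 mod 743 = 742. x_0 = 742 ≡ −1, so 17 is not a witness.
No listed base is a witness for 743.

none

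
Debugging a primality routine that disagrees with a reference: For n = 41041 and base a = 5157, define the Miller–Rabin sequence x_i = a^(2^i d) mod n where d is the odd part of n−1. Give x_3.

n − 1 = 41040 = 2^4 · 2565, so s = 4 and d = 2565.
x_0 = 5157^2565 mod 41041 = 14587.
x_1 = 14587^2 mod 41041 = 24025.
x_2 = 24025^2 mod 41041 = 1.
x_3 = 1^2 mod 41041 = 1.

1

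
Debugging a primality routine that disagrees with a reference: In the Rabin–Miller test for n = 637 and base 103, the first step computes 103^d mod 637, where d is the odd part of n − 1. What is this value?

n − 1 = 636 = 2^2 · 159, so s = 2 and d = 159.
Repeated squaring mod 637: 103^1 ≡ 103, 103^2 ≡ 417, 103^4 ≡ 625, 103^8 ≡ 144, 103^16 ≡ 352, 103^32 ≡ 326, 103^64 ≡ 534, 103^128 ≡ 417.
159 = 128 + 16 + 8 + 4 + 2 + 1, so 103^159 ≡ 417·352·144·625·417·103 ≡ 454 (mod 637).

454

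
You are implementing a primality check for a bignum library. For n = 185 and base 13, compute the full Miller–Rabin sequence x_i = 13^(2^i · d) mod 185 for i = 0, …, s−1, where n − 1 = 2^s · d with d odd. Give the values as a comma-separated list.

n − 1 = 184 = 2^3 · 23, so s = 3 and d = 23.
x_0 = 13^23 mod 185 = 2.
x_1 = 2^2 mod 185 = 4.
x_2 = 4^2 mod 185 = 16.

2, 4, 16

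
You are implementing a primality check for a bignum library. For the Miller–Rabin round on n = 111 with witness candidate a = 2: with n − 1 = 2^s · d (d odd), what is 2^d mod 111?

35

n − 1 = 110 = 2^1 · 55, so s = 1 and d = 55.
Repeated squaring mod 111: 2^1 ≡ 2, 2^2 ≡ 4, 2^4 ≡ 16, 2^8 ≡ 34, 2^16 ≡ 46, 2^32 ≡ 7.
55 = 32 + 16 + 4 + 2 + 1, so 2^55 ≡ 7·46·16·4·2 ≡ 35 (mod 111).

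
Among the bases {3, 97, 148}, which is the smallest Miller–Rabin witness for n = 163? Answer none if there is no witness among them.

none

n − 1 = 162 = 2^1 · 81, so s = 1 and d = 81.
Base 3: x_0 = 3^81 mod 163 = 162. x_0 = 162 ≡ −1, so 3 is not a witness.
Base 97: x_0 = 97^81 mod 163 = 1. x_0 = 1, so 97 is not a witness.
Base 148: x_0 = 148^81 mod 163 = 162. x_0 = 162 ≡ −1, so 148 is not a witness.
No listed base is a witness for 163.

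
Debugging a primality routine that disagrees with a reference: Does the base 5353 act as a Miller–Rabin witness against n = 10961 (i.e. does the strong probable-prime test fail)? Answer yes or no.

no

n − 1 = 10960 = 2^4 · 685, so s = 4 and d = 685.
x_0 = 5353^685 mod 10961 = 5133.
x_0 is neither 1 nor 10960, so continue squaring.
x_1 = 5133^2 mod 10961 = 8406.
x_2 = 8406^2 mod 10961 = 6230.
x_3 = 6230^2 mod 10961 = 10960.
x_3 ≡ −1, so 5353 is not a witness.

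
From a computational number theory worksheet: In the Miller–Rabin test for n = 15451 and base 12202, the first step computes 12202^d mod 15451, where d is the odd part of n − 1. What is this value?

15450

n − 1 = 15450 = 2^1 · 7725, so s = 1 and d = 7725.
12202^7725 mod 15451 = 15450.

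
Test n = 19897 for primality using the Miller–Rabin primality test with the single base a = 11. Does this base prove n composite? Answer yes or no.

yes

n − 1 = 19896 = 2^3 · 2487, so s = 3 and d = 2487.
x_0 = 11^2487 mod 19897 = 11346.
x_0 is neither 1 nor 19896, so continue squaring.
x_1 = 11346^2 mod 19897 = 18023.
x_2 = 18023^2 mod 19897 = 10004.
Reached i = s−1 = 2 without hitting −1: 11 is a Miller–Rabin witness and 19897 is composite.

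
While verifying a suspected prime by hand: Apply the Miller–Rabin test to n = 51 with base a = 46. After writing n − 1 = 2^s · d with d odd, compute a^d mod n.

n − 1 = 50 = 2^1 · 25, so s = 1 and d = 25.
46^25 mod 51 = 22.

22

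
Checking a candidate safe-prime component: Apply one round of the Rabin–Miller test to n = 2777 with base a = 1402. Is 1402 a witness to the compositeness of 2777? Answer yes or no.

n − 1 = 2776 = 2^3 · 347, so s = 3 and d = 347.
x_0 = 1402^347 mod 2777 = 224.
x_0 is neither 1 nor 2776, so continue squaring.
x_1 = 224^2 mod 2777 = 190.
x_2 = 190^2 mod 2777 = 2776.
x_2 ≡ −1, so 1402 is not a witness.

no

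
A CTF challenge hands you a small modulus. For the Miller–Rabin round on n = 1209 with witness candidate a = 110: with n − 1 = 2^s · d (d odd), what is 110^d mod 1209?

n − 1 = 1208 = 2^3 · 151, so s = 3 and d = 151.
110^151 mod 1209 = 761.

761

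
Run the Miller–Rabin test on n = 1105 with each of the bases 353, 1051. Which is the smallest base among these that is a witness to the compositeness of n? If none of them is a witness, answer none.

1051

n − 1 = 1104 = 2^4 · 69, so s = 4 and d = 69.
Base 353: x_0 = 353^69 mod 1105 = 863. x_0 is neither 1 nor 1104, so continue squaring. x_1 = 863^2 mod 1105 = 1104. x_1 ≡ −1, so 353 is not a witness.
Base 1051: x_0 = 1051^69 mod 1105 = 216. x_0 is neither 1 nor 1104, so continue squaring. x_1 = 216^2 mod 1105 = 246. x_2 = 246^2 mod 1105 = 846. x_3 = 846^2 mod 1105 = 781. Reached i = s−1 = 3 without hitting −1: 1051 is a Miller–Rabin witness and 1105 is composite.
The smallest witness among the given bases is 1051.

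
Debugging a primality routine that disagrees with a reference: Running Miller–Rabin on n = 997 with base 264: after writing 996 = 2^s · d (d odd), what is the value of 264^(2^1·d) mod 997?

1

n − 1 = 996 = 2^2 · 249, so s = 2 and d = 249.
Repeated squaring mod 997: 264^1 ≡ 264, 264^2 ≡ 903, 264^4 ≡ 860, 264^8 ≡ 823, 264^16 ≡ 366, 264^32 ≡ 358, 264^64 ≡ 548, 264^128 ≡ 207.
249 = 128 + 64 + 32 + 16 + 8 + 1, so 264^249 ≡ 207·548·358·366·823·264 ≡ 996 (mod 997).
x_0 = 996.
x_1 = 996^2 mod 997 = 1.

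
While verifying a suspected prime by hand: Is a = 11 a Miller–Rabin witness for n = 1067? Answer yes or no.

yes

n − 1 = 1066 = 2^1 · 533, so s = 1 and d = 533.
x_0 = 11^533 mod 1067 = 1001.
x_0 ∉ {1, 1066} and s = 1, so 11 is a Miller–Rabin witness and 1067 is composite.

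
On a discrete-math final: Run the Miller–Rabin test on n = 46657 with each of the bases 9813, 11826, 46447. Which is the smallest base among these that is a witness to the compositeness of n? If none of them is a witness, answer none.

n − 1 = 46656 = 2^6 · 729, so s = 6 and d = 729.
Base 9813: x_0 = 9813^729 mod 46657 = 10551. x_0 is neither 1 nor 46656, so continue squaring. x_1 = 10551^2 mod 46657 = 46656. x_1 ≡ −1, so 9813 is not a witness.
Base 11826: x_0 = 11826^729 mod 46657 = 5149. x_0 is neither 1 nor 46656, so continue squaring. x_1 = 5149^2 mod 46657 = 11025. x_2 = 11025^2 mod 46657 = 9140. x_3 = 9140^2 mod 46657 = 23570. x_4 = 23570^2 mod 46657 = 1. x_4 = 1 but x_3 ≠ ±1, a nontrivial square root of 1 — 11826 is a witness and 46657 is composite.
Base 46447: x_0 = 46447^729 mod 46657 = 34263. x_0 is neither 1 nor 46656, so continue squaring. x_1 = 34263^2 mod 46657 = 16392. x_2 = 16392^2 mod 46657 = 1. x_2 = 1 but x_1 ≠ ±1, a nontrivial square root of 1 — 46447 is a witness and 46657 is composite.
The smallest witness among the given bases is 11826.

11826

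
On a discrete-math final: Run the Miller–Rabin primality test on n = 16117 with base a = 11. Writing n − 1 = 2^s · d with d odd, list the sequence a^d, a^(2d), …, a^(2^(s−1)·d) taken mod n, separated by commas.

16031, 7396

n − 1 = 16116 = 2^2 · 4029, so s = 2 and d = 4029.
x_0 = 11^4029 mod 16117 = 16031.
x_1 = 16031^2 mod 16117 = 7396.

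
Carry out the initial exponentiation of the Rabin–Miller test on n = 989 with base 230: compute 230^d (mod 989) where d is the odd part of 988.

n − 1 = 988 = 2^2 · 247, so s = 2 and d = 247.
230^247 mod 989 = 920.

920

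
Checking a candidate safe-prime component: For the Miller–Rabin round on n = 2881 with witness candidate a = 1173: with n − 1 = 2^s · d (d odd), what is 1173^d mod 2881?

2330

n − 1 = 2880 = 2^6 · 45, so s = 6 and d = 45.
Repeated squaring mod 2881: 1173^1 ≡ 1173, 1173^2 ≡ 1692, 1173^4 ≡ 2031, 1173^8 ≡ 2250, 1173^16 ≡ 583, 1173^32 ≡ 2812.
45 = 32 + 8 + 4 + 1, so 1173^45 ≡ 2812·2250·2031·1173 ≡ 2330 (mod 2881).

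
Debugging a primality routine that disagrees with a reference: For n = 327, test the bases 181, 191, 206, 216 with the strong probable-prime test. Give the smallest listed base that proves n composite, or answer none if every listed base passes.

n − 1 = 326 = 2^1 · 163, so s = 1 and d = 163.
Base 181: x_0 = 181^163 mod 327 = 37. x_0 ∉ {1, 326} and s = 1, so 181 is a Miller–Rabin witness and 327 is composite.
Base 191: x_0 = 191^163 mod 327 = 191. x_0 ∉ {1, 326} and s = 1, so 191 is a Miller–Rabin witness and 327 is composite.
Base 206: x_0 = 206^163 mod 327 = 206. x_0 ∉ {1, 326} and s = 1, so 206 is a Miller–Rabin witness and 327 is composite.
Base 216: x_0 = 216^163 mod 327 = 111. x_0 ∉ {1, 326} and s = 1, so 216 is a Miller–Rabin witness and 327 is composite.
The smallest witness among the given bases is 181.

181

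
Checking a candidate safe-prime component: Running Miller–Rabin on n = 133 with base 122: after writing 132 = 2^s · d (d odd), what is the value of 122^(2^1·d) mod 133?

1

n − 1 = 132 = 2^2 · 33, so s = 2 and d = 33.
x_0 = 122^33 mod 133 = 132.
x_1 = 132^2 mod 133 = 1.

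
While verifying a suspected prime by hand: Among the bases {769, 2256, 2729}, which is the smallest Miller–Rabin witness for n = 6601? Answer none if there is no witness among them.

none

n − 1 = 6600 = 2^3 · 825, so s = 3 and d = 825.
Base 769: x_0 = 769^825 mod 6601 = 6600. x_0 = 6600 ≡ −1, so 769 is not a witness.
Base 2256: x_0 = 2256^825 mod 6601 = 1. x_0 = 1, so 2256 is not a witness.
Base 2729: x_0 = 2729^825 mod 6601 = 6600. x_0 = 6600 ≡ −1, so 2729 is not a witness.
No listed base is a witness for 6601.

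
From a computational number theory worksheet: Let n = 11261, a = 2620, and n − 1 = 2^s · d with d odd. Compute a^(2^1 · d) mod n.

11260

n − 1 = 11260 = 2^2 · 2815, so s = 2 and d = 2815.
Repeated squaring mod 11261: 2620^1 ≡ 2620, 2620^2 ≡ 6451, 2620^4 ≡ 6006, 2620^8 ≡ 3053, 2620^16 ≡ 7962, 2620^32 ≡ 5275, 2620^64 ≡ 10955, 2620^128 ≡ 3548, 2620^256 ≡ 9767, 2620^512 ≡ 2358, 2620^1024 ≡ 8491, 2620^2048 ≡ 4159.
2815 = 2048 + 512 + 128 + 64 + 32 + 16 + 8 + 4 + 2 + 1, so 2620^2815 ≡ 4159·2358·3548·10955·5275·7962·3053·6006·6451·2620 ≡ 9030 (mod 11261).
x_0 = 9030.
x_1 = 9030^2 mod 11261 = 11260.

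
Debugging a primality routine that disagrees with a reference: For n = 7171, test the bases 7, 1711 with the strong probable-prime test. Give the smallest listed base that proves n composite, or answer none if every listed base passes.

n − 1 = 7170 = 2^1 · 3585, so s = 1 and d = 3585.
Base 7: x_0 = 7^3585 mod 7171 = 3289. x_0 ∉ {1, 7170} and s = 1, so 7 is a Miller–Rabin witness and 7171 is composite.
Base 1711: x_0 = 1711^3585 mod 7171 = 6768. x_0 ∉ {1, 7170} and s = 1, so 1711 is a Miller–Rabin witness and 7171 is composite.
The smallest witness among the given bases is 7.

7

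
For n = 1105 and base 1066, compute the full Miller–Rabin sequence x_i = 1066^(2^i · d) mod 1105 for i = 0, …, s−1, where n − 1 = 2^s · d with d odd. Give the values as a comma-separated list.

n − 1 = 1104 = 2^4 · 69, so s = 4 and d = 69.
x_0 = 1066^69 mod 1105 = 156.
x_1 = 156^2 mod 1105 = 26.
x_2 = 26^2 mod 1105 = 676.
x_3 = 676^2 mod 1105 = 611.

156, 26, 676, 611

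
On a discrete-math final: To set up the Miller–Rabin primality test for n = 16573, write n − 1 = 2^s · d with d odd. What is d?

Halving: 16572 → 8286 → 4143; 4143 is odd.
So 16572 = 2^2 · 4143.

4143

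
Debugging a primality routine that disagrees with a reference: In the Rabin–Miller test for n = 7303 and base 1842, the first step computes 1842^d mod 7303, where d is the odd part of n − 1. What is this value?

n − 1 = 7302 = 2^1 · 3651, so s = 1 and d = 3651.
1842^3651 mod 7303 = 746.

746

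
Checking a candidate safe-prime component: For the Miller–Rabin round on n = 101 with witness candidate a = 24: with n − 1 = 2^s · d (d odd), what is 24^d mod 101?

1

n − 1 = 100 = 2^2 · 25, so s = 2 and d = 25.
Repeated squaring mod 101: 24^1 ≡ 24, 24^2 ≡ 71, 24^4 ≡ 92, 24^8 ≡ 81, 24^16 ≡ 97.
25 = 16 + 8 + 1, so 24^25 ≡ 97·81·24 ≡ 1 (mod 101).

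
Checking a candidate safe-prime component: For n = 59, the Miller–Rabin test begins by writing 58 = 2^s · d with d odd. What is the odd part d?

29

Halving: 58 → 29; 29 is odd.
So 58 = 2^1 · 29.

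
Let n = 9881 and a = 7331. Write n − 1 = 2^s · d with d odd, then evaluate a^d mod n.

3330

n − 1 = 9880 = 2^3 · 1235, so s = 3 and d = 1235.
Repeated squaring mod 9881: 7331^1 ≡ 7331, 7331^2 ≡ 802, 7331^4 ≡ 939, 7331^8 ≡ 2312, 7331^16 ≡ 9604, 7331^32 ≡ 7562, 7331^64 ≡ 2497, 7331^128 ≡ 98, 7331^256 ≡ 9604, 7331^512 ≡ 7562, 7331^1024 ≡ 2497.
1235 = 1024 + 128 + 64 + 16 + 2 + 1, so 7331^1235 ≡ 2497·98·2497·9604·802·7331 ≡ 3330 (mod 9881).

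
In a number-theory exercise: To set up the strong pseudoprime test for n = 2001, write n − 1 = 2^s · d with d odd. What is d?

125

Halving: 2000 → 1000 → 500 → 250 → 125; 125 is odd.
So 2000 = 2^4 · 125.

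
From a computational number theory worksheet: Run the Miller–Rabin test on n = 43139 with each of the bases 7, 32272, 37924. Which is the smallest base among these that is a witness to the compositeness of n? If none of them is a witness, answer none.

n − 1 = 43138 = 2^1 · 21569, so s = 1 and d = 21569.
Base 7: x_0 = 7^21569 mod 43139 = 26681. x_0 ∉ {1, 43138} and s = 1, so 7 is a Miller–Rabin witness and 43139 is composite.
Base 32272: x_0 = 32272^21569 mod 43139 = 32446. x_0 ∉ {1, 43138} and s = 1, so 32272 is a Miller–Rabin witness and 43139 is composite.
Base 37924: x_0 = 37924^21569 mod 43139 = 39488. x_0 ∉ {1, 43138} and s = 1, so 37924 is a Miller–Rabin witness and 43139 is composite.
The smallest witness among the given bases is 7.

7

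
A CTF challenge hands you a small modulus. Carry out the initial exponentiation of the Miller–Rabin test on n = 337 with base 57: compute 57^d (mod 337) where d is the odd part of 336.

307

n − 1 = 336 = 2^4 · 21, so s = 4 and d = 21.
Repeated squaring mod 337: 57^1 ≡ 57, 57^2 ≡ 216, 57^4 ≡ 150, 57^8 ≡ 258, 57^16 ≡ 175.
21 = 16 + 4 + 1, so 57^21 ≡ 175·150·57 ≡ 307 (mod 337).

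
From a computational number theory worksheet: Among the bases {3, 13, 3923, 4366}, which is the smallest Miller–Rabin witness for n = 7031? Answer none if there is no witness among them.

3

n − 1 = 7030 = 2^1 · 3515, so s = 1 and d = 3515.
Base 3: x_0 = 3^3515 mod 7031 = 1665. x_0 ∉ {1, 7030} and s = 1, so 3 is a Miller–Rabin witness and 7031 is composite.
Base 13: x_0 = 13^3515 mod 7031 = 6313. x_0 ∉ {1, 7030} and s = 1, so 13 is a Miller–Rabin witness and 7031 is composite.
Base 3923: x_0 = 3923^3515 mod 7031 = 1443. x_0 ∉ {1, 7030} and s = 1, so 3923 is a Miller–Rabin witness and 7031 is composite.
Base 4366: x_0 = 4366^3515 mod 7031 = 6595. x_0 ∉ {1, 7030} and s = 1, so 4366 is a Miller–Rabin witness and 7031 is composite.
The smallest witness among the given bases is 3.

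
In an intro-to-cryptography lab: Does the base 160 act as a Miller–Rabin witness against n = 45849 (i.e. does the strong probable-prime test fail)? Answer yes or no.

yes

n − 1 = 45848 = 2^3 · 5731, so s = 3 and d = 5731.
x_0 = 160^5731 mod 45849 = 45172.
x_0 is neither 1 nor 45848, so continue squaring.
x_1 = 45172^2 mod 45849 = 45688.
x_2 = 45688^2 mod 45849 = 25921.
Reached i = s−1 = 2 without hitting −1: 160 is a Miller–Rabin witness and 45849 is composite.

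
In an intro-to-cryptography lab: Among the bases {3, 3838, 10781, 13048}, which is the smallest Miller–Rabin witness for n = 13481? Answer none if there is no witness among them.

3

n − 1 = 13480 = 2^3 · 1685, so s = 3 and d = 1685.
Base 3: x_0 = 3^1685 mod 13481 = 243. x_0 is neither 1 nor 13480, so continue squaring. x_1 = 243^2 mod 13481 = 5125. x_2 = 5125^2 mod 13481 = 4637. Reached i = s−1 = 2 without hitting −1: 3 is a Miller–Rabin witness and 13481 is composite.
Base 3838: x_0 = 3838^1685 mod 13481 = 4195. x_0 is neither 1 nor 13480, so continue squaring. x_1 = 4195^2 mod 13481 = 5320. x_2 = 5320^2 mod 13481 = 5781. Reached i = s−1 = 2 without hitting −1: 3838 is a Miller–Rabin witness and 13481 is composite.
Base 10781: x_0 = 10781^1685 mod 13481 = 4833. x_0 is neither 1 nor 13480, so continue squaring. x_1 = 4833^2 mod 13481 = 8797. x_2 = 8797^2 mod 13481 = 6269. Reached i = s−1 = 2 without hitting −1: 10781 is a Miller–Rabin witness and 13481 is composite.
Base 13048: x_0 = 13048^1685 mod 13481 = 4241. x_0 is neither 1 nor 13480, so continue squaring. x_1 = 4241^2 mod 13481 = 2427. x_2 = 2427^2 mod 13481 = 12613. Reached i = s−1 = 2 without hitting −1: 13048 is a Miller–Rabin witness and 13481 is composite.
The smallest witness among the given bases is 3.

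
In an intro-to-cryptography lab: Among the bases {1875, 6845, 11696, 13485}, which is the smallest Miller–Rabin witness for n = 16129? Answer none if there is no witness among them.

n − 1 = 16128 = 2^8 · 63, so s = 8 and d = 63.
Base 1875: x_0 = 1875^63 mod 16129 = 16128. x_0 = 16128 ≡ −1, so 1875 is not a witness.
Base 6845: x_0 = 6845^63 mod 16129 = 6476. x_0 is neither 1 nor 16128, so continue squaring. x_1 = 6476^2 mod 16129 = 3176. x_2 = 3176^2 mod 16129 = 6351. x_3 = 6351^2 mod 16129 = 12701. x_4 = 12701^2 mod 16129 = 9272. x_5 = 9272^2 mod 16129 = 2414. x_6 = 2414^2 mod 16129 = 4827. x_7 = 4827^2 mod 16129 = 9653. Reached i = s−1 = 7 without hitting −1: 6845 is a Miller–Rabin witness and 16129 is composite.
Base 11696: x_0 = 11696^63 mod 16129 = 13207. x_0 is neither 1 nor 16128, so continue squaring. x_1 = 13207^2 mod 16129 = 5843. x_2 = 5843^2 mod 16129 = 11685. x_3 = 11685^2 mod 16129 = 7240. x_4 = 7240^2 mod 16129 = 14479. x_5 = 14479^2 mod 16129 = 12828. x_6 = 12828^2 mod 16129 = 9526. x_7 = 9526^2 mod 16129 = 2922. Reached i = s−1 = 7 without hitting −1: 11696 is a Miller–Rabin witness and 16129 is composite.
Base 13485: x_0 = 13485^63 mod 16129 = 12318. x_0 is neither 1 nor 16128, so continue squaring. x_1 = 12318^2 mod 16129 = 7621. x_2 = 7621^2 mod 16129 = 15241. x_3 = 15241^2 mod 16129 = 14352. x_4 = 14352^2 mod 16129 = 12574. x_5 = 12574^2 mod 16129 = 9018. x_6 = 9018^2 mod 16129 = 1906. x_7 = 1906^2 mod 16129 = 3811. Reached i = s−1 = 7 without hitting −1: 13485 is a Miller–Rabin witness and 16129 is composite.
The smallest witness among the given bases is 6845.

6845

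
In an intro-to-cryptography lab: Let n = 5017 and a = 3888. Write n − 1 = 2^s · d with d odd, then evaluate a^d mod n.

3730

n − 1 = 5016 = 2^3 · 627, so s = 3 and d = 627.
Repeated squaring mod 5017: 3888^1 ≡ 3888, 3888^2 ≡ 323, 3888^4 ≡ 3989, 3888^8 ≡ 3214, 3888^16 ≡ 4810, 3888^32 ≡ 2713, 3888^64 ≡ 430, 3888^128 ≡ 4288, 3888^256 ≡ 4656, 3888^512 ≡ 4896.
627 = 512 + 64 + 32 + 16 + 2 + 1, so 3888^627 ≡ 4896·430·2713·4810·323·3888 ≡ 3730 (mod 5017).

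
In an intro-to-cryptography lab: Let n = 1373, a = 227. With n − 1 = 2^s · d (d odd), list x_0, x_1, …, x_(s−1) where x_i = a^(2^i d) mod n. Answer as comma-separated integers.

1, 1

n − 1 = 1372 = 2^2 · 343, so s = 2 and d = 343.
x_0 = 227^343 mod 1373 = 1.
x_1 = 1^2 mod 1373 = 1.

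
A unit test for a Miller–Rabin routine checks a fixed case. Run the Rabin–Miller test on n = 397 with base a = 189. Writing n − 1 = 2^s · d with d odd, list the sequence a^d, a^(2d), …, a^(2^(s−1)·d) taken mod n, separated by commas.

n − 1 = 396 = 2^2 · 99, so s = 2 and d = 99.
x_0 = 189^99 mod 397 = 63.
x_1 = 63^2 mod 397 = 396.

63, 396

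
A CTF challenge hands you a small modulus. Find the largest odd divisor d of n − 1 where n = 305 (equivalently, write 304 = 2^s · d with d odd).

19

Halving: 304 → 152 → 76 → 38 → 19; 19 is odd.
So 304 = 2^4 · 19.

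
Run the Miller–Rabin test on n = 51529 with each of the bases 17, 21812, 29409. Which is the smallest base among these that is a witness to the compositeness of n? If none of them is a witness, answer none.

17

n − 1 = 51528 = 2^3 · 6441, so s = 3 and d = 6441.
Base 17: x_0 = 17^6441 mod 51529 = 38589. x_0 is neither 1 nor 51528, so continue squaring. x_1 = 38589^2 mod 51529 = 25879. x_2 = 25879^2 mod 51529 = 228. Reached i = s−1 = 2 without hitting −1: 17 is a Miller–Rabin witness and 51529 is composite.
Base 21812: x_0 = 21812^6441 mod 51529 = 16116. x_0 is neither 1 nor 51528, so continue squaring. x_1 = 16116^2 mod 51529 = 19296. x_2 = 19296^2 mod 51529 = 38591. Reached i = s−1 = 2 without hitting −1: 21812 is a Miller–Rabin witness and 51529 is composite.
Base 29409: x_0 = 29409^6441 mod 51529 = 42221. x_0 is neither 1 nor 51528, so continue squaring. x_1 = 42221^2 mod 51529 = 18615. x_2 = 18615^2 mod 51529 = 37229. Reached i = s−1 = 2 without hitting −1: 29409 is a Miller–Rabin witness and 51529 is composite.
The smallest witness among the given bases is 17.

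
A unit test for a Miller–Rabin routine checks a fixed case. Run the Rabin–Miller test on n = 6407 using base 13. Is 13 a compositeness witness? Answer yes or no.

n − 1 = 6406 = 2^1 · 3203, so s = 1 and d = 3203.
x_0 = 13^3203 mod 6407 = 4925.
x_0 ∉ {1, 6406} and s = 1, so 13 is a Miller–Rabin witness and 6407 is composite.

yes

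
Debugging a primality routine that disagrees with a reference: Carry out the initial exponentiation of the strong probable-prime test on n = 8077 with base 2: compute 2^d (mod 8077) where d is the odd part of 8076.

636

n − 1 = 8076 = 2^2 · 2019, so s = 2 and d = 2019.
2^2019 mod 8077 = 636.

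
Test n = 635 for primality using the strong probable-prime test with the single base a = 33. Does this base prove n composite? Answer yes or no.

yes

n − 1 = 634 = 2^1 · 317, so s = 1 and d = 317.
x_0 = 33^317 mod 635 = 308.
x_0 ∉ {1, 634} and s = 1, so 33 is a Miller–Rabin witness and 635 is composite.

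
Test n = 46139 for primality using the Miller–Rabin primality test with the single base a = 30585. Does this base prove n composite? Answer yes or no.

n − 1 = 46138 = 2^1 · 23069, so s = 1 and d = 23069.
Repeated squaring mod 46139: 30585^1 ≡ 30585, 30585^2 ≡ 20139, 30585^4 ≡ 17511, 30585^8 ≡ 41466, 30585^16 ≡ 13182, 30585^32 ≡ 5650, 30585^64 ≡ 40451, 30585^128 ≡ 9905, 30585^256 ≡ 17511, 30585^512 ≡ 41466, 30585^1024 ≡ 13182, 30585^2048 ≡ 5650, 30585^4096 ≡ 40451, 30585^8192 ≡ 9905, 30585^16384 ≡ 17511.
23069 = 16384 + 4096 + 2048 + 512 + 16 + 8 + 4 + 1, so 30585^23069 ≡ 17511·40451·5650·41466·13182·41466·17511·30585 ≡ 15807 (mod 46139).
x_0 = 30585^23069 mod 46139 = 15807.
x_0 ∉ {1, 46138} and s = 1, so 30585 is a Miller–Rabin witness and 46139 is composite.

yes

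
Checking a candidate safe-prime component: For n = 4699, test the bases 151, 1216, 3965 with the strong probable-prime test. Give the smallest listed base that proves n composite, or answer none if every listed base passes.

n − 1 = 4698 = 2^1 · 2349, so s = 1 and d = 2349.
Base 151: x_0 = 151^2349 mod 4699 = 4698. x_0 = 4698 ≡ −1, so 151 is not a witness.
Base 1216: x_0 = 1216^2349 mod 4699 = 1659. x_0 ∉ {1, 4698} and s = 1, so 1216 is a Miller–Rabin witness and 4699 is composite.
Base 3965: x_0 = 3965^2349 mod 4699 = 1523. x_0 ∉ {1, 4698} and s = 1, so 3965 is a Miller–Rabin witness and 4699 is composite.
The smallest witness among the given bases is 1216.

1216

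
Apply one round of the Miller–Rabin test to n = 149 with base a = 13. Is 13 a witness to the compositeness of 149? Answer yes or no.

no

n − 1 = 148 = 2^2 · 37, so s = 2 and d = 37.
Repeated squaring mod 149: 13^1 ≡ 13, 13^2 ≡ 20, 13^4 ≡ 102, 13^8 ≡ 123, 13^16 ≡ 80, 13^32 ≡ 142.
37 = 32 + 4 + 1, so 13^37 ≡ 142·102·13 ≡ 105 (mod 149).
x_0 = 13^37 mod 149 = 105.
x_0 is neither 1 nor 148, so continue squaring.
x_1 = 105^2 mod 149 = 148.
x_1 ≡ −1, so 13 is not a witness.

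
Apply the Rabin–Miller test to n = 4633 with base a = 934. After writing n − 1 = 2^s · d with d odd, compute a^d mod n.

n − 1 = 4632 = 2^3 · 579, so s = 3 and d = 579.
934^579 mod 4633 = 706.

706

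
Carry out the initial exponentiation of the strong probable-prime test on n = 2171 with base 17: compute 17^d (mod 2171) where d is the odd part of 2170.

1947

n − 1 = 2170 = 2^1 · 1085, so s = 1 and d = 1085.
17^1085 mod 2171 = 1947.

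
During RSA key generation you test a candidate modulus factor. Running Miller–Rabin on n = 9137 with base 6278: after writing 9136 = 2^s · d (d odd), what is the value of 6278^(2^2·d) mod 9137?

1

n − 1 = 9136 = 2^4 · 571, so s = 4 and d = 571.
Repeated squaring mod 9137: 6278^1 ≡ 6278, 6278^2 ≡ 5403, 6278^4 ≡ 8831, 6278^8 ≡ 2266, 6278^16 ≡ 8899, 6278^32 ≡ 1822, 6278^64 ≡ 2953, 6278^128 ≡ 3511, 6278^256 ≡ 1308, 6278^512 ≡ 2245.
571 = 512 + 32 + 16 + 8 + 2 + 1, so 6278^571 ≡ 2245·1822·8899·2266·5403·6278 ≡ 1286 (mod 9137).
x_0 = 1286.
x_1 = 1286^2 mod 9137 = 9136.
x_2 = 9136^2 mod 9137 = 1.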